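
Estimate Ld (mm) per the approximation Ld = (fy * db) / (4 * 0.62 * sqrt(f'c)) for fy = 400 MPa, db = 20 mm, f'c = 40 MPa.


Ld = (fy * db) / (4 * 0.62 * sqrt(f'c))
= (400 * 20) / (4 * 0.62 * sqrt(40))
= 8000 / 15.6849
= 510.04 mm

510.04 mm


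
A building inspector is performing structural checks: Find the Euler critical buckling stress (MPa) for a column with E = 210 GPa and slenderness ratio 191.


sigma_cr = pi^2 * E / lambda^2
= 9.8696 * 210000.0 / 191^2
= 9.8696 * 210000.0 / 36481
= 56.8136 MPa

56.8136 MPa


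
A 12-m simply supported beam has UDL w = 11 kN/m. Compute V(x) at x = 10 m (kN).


R_A = w * L / 2 = 11 * 12 / 2 = 66.0 kN
V(x) = R_A - w * x = 66.0 - 11 * 10
= -44.0 kN

-44.0 kN


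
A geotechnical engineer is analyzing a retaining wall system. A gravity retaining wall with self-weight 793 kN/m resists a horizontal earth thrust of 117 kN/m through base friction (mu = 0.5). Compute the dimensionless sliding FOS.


Resisting force = mu * W = 0.5 * 793 = 396.5 kN/m
FOS = Resisting / Driving = 396.5 / 117
= 3.3889 (dimensionless)

3.3889 (dimensionless)


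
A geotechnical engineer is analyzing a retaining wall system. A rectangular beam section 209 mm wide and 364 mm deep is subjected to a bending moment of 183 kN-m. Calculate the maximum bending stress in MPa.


I = b * h^3 / 12 = 209 * 364^3 / 12 = 839980474.67 mm^4
y = h / 2 = 364 / 2 = 182.0 mm
M = 183 kN-m = 183000000.0 N-mm
sigma = M * y / I = 183000000.0 * 182.0 / 839980474.67
= 39.65 MPa

39.65 MPa


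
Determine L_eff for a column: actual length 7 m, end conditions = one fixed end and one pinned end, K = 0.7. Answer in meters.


L_eff = K * L
= 0.7 * 7
= 4.9 m

4.9 m


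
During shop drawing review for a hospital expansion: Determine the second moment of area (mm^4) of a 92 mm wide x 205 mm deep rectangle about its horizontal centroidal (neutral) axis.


I = b * h^3 / 12
= 92 * 205^3 / 12
= 92 * 8615125 / 12
= 66049291.67 mm^4

66049291.67 mm^4


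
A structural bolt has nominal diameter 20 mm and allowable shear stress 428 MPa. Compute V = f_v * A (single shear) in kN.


A = pi * d^2 / 4 = pi * 20^2 / 4 = 314.1593 mm^2
V = f_v * A / 1000 = 428 * 314.1593 / 1000
= 134.4602 kN

134.4602 kN


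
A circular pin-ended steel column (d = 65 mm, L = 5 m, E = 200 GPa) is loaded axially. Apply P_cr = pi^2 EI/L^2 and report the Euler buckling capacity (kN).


I = pi * d^4 / 64 = 876240.51 mm^4
L = 5000.0 mm
P_cr = pi^2 * E * I / L^2
= 9.8696 * 200000.0 * 876240.51 / 5000.0^2
= 69185.18 N = 69.1852 kN

69.1852 kN


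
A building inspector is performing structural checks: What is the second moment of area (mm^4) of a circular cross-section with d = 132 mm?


r = d / 2 = 132 / 2 = 66.0 mm
I = pi * r^4 / 4 = pi * 66.0^4 / 4
= 14902722.81 mm^4

14902722.81 mm^4


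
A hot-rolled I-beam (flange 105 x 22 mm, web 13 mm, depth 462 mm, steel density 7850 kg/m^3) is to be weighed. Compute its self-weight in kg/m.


A_flanges = 2 * 105 * 22 = 4620 mm^2
A_web = (462 - 2 * 22) * 13 = 5434 mm^2
A_total = 4620 + 5434 = 10054 mm^2 = 0.010054 m^2
Weight = rho * A = 7850 * 0.010054 = 78.9239 kg/m

78.9239 kg/m


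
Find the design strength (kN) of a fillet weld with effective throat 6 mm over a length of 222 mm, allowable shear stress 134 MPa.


Strength = throat * length * allowable stress
= 6 * 222 * 134 N
= 178488 N
= 178.49 kN

178.49 kN


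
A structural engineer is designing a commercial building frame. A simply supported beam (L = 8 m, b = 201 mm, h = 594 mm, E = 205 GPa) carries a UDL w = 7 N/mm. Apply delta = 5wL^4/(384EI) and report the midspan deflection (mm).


I = 201 * 594^3 / 12 = 3510541782.0 mm^4
L = 8000.0 mm, w = 7 N/mm, E = 205000.0 MPa
delta = 5 * w * L^4 / (384 * E * I)
= 5 * 7 * 8000.0^4 / (384 * 205000.0 * 3510541782.0)
= 0.5188 mm

0.5188 mm


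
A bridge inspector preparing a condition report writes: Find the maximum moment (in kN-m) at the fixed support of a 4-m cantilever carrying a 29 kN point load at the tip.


For a cantilever with a point load at the free end:
M_max = P * L = 29 * 4 = 116 kN-m

116 kN-m


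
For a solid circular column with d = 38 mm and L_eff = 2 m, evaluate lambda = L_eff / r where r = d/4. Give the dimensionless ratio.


Radius of gyration r = d / 4 = 38 / 4 = 9.5 mm
L_eff = 2000.0 mm
Slenderness ratio = L / r = 2000.0 / 9.5 = 210.53 (dimensionless)

210.53 (dimensionless)


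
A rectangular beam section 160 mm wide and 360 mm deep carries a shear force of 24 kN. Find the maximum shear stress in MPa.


A = b * h = 160 * 360 = 57600 mm^2
V = 24 kN = 24000.0 N
tau_max = 1.5 * V / A = 1.5 * 24000.0 / 57600
= 0.625 MPa

0.625 MPa


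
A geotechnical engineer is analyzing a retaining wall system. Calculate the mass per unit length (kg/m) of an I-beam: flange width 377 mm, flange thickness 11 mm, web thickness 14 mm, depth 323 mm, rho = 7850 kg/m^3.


A_flanges = 2 * 377 * 11 = 8294 mm^2
A_web = (323 - 2 * 11) * 14 = 4214 mm^2
A_total = 8294 + 4214 = 12508 mm^2 = 0.012508 m^2
Weight = rho * A = 7850 * 0.012508 = 98.1878 kg/m

98.1878 kg/m


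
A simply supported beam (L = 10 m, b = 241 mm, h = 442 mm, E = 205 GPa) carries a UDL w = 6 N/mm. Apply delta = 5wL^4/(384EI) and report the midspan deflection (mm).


I = 241 * 442^3 / 12 = 1734213667.33 mm^4
L = 10000.0 mm, w = 6 N/mm, E = 205000.0 MPa
delta = 5 * w * L^4 / (384 * E * I)
= 5 * 6 * 10000.0^4 / (384 * 205000.0 * 1734213667.33)
= 2.1975 mm

2.1975 mm


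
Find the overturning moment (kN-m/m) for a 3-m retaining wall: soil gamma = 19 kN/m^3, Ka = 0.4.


Pa = 0.5 * Ka * gamma * H^2
= 0.5 * 0.4 * 19 * 3^2
= 34.2 kN/m
Arm = H / 3 = 3 / 3 = 1.0 m
Mo = Pa * arm = Pa * H / 3 = 34.2 * 3 / 3 = 34.2 kN-m/m

34.2 kN-m/m


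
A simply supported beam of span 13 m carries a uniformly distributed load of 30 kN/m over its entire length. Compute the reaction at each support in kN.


Total load = w * L = 30 * 13 = 390 kN
By symmetry, each reaction R = total / 2 = 390 / 2 = 195.0 kN

195.0 kN


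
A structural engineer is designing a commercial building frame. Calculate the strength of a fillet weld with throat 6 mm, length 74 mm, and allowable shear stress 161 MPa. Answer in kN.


Strength = throat * length * allowable stress
= 6 * 74 * 161 N
= 71484 N
= 71.48 kN

71.48 kN


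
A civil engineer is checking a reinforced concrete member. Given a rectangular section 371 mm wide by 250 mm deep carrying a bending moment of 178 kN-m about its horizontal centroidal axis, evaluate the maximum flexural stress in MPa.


I = b * h^3 / 12 = 371 * 250^3 / 12 = 483072916.67 mm^4
y = h / 2 = 250 / 2 = 125.0 mm
M = 178 kN-m = 178000000.0 N-mm
sigma = M * y / I = 178000000.0 * 125.0 / 483072916.67
= 46.06 MPa

46.06 MPa


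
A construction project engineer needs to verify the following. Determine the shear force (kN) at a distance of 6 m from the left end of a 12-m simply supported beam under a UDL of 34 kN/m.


R_A = w * L / 2 = 34 * 12 / 2 = 204.0 kN
V(x) = R_A - w * x = 204.0 - 34 * 6
= 0.0 kN

0.0 kN


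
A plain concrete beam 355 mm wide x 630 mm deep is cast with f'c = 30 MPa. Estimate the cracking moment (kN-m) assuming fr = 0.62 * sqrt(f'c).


fr = 0.62 * sqrt(30) = 0.62 * 5.4772 = 3.3959 MPa
I = 355 * 630^3 / 12 = 7397223750.0 mm^4
y_t = 315.0 mm
M_cr = fr * I / y_t = 3.3959 * 7397223750.0 / 315.0 N-mm
= 79.7463 kN-m

79.7463 kN-m


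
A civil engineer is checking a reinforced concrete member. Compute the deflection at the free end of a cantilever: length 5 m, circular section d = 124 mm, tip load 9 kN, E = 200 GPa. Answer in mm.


I = pi * d^4 / 64 = pi * 124^4 / 64 = 11605307.16 mm^4
L = 5000.0 mm, P = 9000.0 N, E = 200000.0 MPa
delta = P * L^3 / (3 * E * I)
= 9000.0 * 5000.0^3 / (3 * 200000.0 * 11605307.16)
= 161.564 mm

161.564 mm


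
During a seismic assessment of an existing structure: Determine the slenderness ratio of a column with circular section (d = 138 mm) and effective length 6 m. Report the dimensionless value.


Radius of gyration r = d / 4 = 138 / 4 = 34.5 mm
L_eff = 6000.0 mm
Slenderness ratio = L / r = 6000.0 / 34.5 = 173.91 (dimensionless)

173.91 (dimensionless)


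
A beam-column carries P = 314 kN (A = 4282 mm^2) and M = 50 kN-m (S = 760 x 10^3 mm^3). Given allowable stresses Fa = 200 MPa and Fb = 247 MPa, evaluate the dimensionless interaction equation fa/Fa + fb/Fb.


f_a = P / A = 314000.0 / 4282 = 73.3302 MPa
f_b = M / S = 50000000.0 / 760000.0 = 65.7895 MPa
Ratio = f_a / Fa + f_b / Fb
= 73.3302 / 200 + 65.7895 / 247
= 0.633 (dimensionless)

0.633 (dimensionless)


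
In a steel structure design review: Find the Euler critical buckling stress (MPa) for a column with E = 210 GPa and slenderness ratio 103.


sigma_cr = pi^2 * E / lambda^2
= 9.8696 * 210000.0 / 103^2
= 9.8696 * 210000.0 / 10609
= 195.364 MPa

195.364 MPa


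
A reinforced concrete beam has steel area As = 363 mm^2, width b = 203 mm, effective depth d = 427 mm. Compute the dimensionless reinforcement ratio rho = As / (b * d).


rho = As / (b * d)
= 363 / (203 * 427)
= 363 / 86681
= 0.004188 (dimensionless)

0.004188 (dimensionless)


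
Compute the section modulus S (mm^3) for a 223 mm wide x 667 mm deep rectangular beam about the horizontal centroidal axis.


S = b * h^2 / 6
= 223 * 667^2 / 6
= 223 * 444889 / 6
= 16535041.17 mm^3

16535041.17 mm^3


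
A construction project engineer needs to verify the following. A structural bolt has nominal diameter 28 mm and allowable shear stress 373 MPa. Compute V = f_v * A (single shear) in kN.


A = pi * d^2 / 4 = pi * 28^2 / 4 = 615.7522 mm^2
V = f_v * A / 1000 = 373 * 615.7522 / 1000
= 229.6756 kN

229.6756 kN


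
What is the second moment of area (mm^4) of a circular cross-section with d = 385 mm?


r = d / 2 = 385 / 2 = 192.5 mm
I = pi * r^4 / 4 = pi * 192.5^4 / 4
= 1078481790.6 mm^4

1078481790.6 mm^4


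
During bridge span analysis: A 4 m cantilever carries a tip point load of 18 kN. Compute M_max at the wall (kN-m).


For a cantilever with a point load at the free end:
M_max = P * L = 18 * 4 = 72 kN-m

72 kN-m


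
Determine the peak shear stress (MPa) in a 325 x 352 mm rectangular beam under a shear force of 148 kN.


A = b * h = 325 * 352 = 114400 mm^2
V = 148 kN = 148000.0 N
tau_max = 1.5 * V / A = 1.5 * 148000.0 / 114400
= 1.9406 MPa

1.9406 MPa


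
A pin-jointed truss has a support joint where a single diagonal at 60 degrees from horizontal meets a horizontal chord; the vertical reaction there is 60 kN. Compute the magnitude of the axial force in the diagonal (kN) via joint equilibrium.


At the joint, only the diagonal has a vertical component, so vertical equilibrium gives:
F * sin(60) = 60
F = 60 / sin(60)
= 60 / 0.866025
= 69.28 kN

69.28 kN


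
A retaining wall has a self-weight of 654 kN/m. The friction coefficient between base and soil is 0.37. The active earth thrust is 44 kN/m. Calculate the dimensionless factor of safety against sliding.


Resisting force = mu * W = 0.37 * 654 = 241.98 kN/m
FOS = Resisting / Driving = 241.98 / 44
= 5.4995 (dimensionless)

5.4995 (dimensionless)


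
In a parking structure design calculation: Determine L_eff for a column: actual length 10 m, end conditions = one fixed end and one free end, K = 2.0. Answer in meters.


L_eff = K * L
= 2.0 * 10
= 20.0 m

20.0 m


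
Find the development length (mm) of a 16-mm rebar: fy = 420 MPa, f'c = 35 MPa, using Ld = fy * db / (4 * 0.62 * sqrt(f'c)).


Ld = (fy * db) / (4 * 0.62 * sqrt(f'c))
= (420 * 16) / (4 * 0.62 * sqrt(35))
= 6720 / 14.6719
= 458.02 mm

458.02 mm


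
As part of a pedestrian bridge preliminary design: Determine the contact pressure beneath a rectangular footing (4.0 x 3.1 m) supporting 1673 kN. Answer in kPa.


A = 4.0 * 3.1 = 12.4 m^2
q = P / A = 1673 / 12.4
= 134.9194 kPa

134.9194 kPa


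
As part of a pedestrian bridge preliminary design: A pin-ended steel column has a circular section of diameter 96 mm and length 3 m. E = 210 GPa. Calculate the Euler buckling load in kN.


I = pi * d^4 / 64 = 4169220.18 mm^4
L = 3000.0 mm
P_cr = pi^2 * E * I / L^2
= 9.8696 * 210000.0 * 4169220.18 / 3000.0^2
= 960132.92 N = 960.1329 kN

960.1329 kN


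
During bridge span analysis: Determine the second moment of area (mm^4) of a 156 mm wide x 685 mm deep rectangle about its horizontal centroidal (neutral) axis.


I = b * h^3 / 12
= 156 * 685^3 / 12
= 156 * 321419125 / 12
= 4178448625.0 mm^4

4178448625.0 mm^4


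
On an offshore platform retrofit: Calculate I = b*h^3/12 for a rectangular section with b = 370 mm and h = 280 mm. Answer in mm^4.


I = b * h^3 / 12
= 370 * 280^3 / 12
= 370 * 21952000 / 12
= 676853333.33 mm^4

676853333.33 mm^4


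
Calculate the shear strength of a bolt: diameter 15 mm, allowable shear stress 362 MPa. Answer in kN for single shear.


A = pi * d^2 / 4 = pi * 15^2 / 4 = 176.7146 mm^2
V = f_v * A / 1000 = 362 * 176.7146 / 1000
= 63.9707 kN

63.9707 kN


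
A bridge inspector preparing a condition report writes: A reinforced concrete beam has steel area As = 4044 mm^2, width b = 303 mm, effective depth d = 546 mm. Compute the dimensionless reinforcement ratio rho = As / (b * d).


rho = As / (b * d)
= 4044 / (303 * 546)
= 4044 / 165438
= 0.024444 (dimensionless)

0.024444 (dimensionless)


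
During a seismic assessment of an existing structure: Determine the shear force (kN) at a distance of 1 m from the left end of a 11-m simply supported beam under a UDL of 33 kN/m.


R_A = w * L / 2 = 33 * 11 / 2 = 181.5 kN
V(x) = R_A - w * x = 181.5 - 33 * 1
= 148.5 kN

148.5 kN


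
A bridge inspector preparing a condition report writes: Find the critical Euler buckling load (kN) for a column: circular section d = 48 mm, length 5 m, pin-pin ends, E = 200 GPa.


I = pi * d^4 / 64 = 260576.26 mm^4
L = 5000.0 mm
P_cr = pi^2 * E * I / L^2
= 9.8696 * 200000.0 * 260576.26 / 5000.0^2
= 20574.28 N = 20.5743 kN

20.5743 kN


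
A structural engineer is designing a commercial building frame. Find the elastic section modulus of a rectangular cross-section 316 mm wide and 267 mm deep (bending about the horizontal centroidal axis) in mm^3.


S = b * h^2 / 6
= 316 * 267^2 / 6
= 316 * 71289 / 6
= 3754554.0 mm^3

3754554.0 mm^3


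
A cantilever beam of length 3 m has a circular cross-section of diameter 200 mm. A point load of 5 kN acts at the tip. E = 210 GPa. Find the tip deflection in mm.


I = pi * d^4 / 64 = pi * 200^4 / 64 = 78539816.34 mm^4
L = 3000.0 mm, P = 5000.0 N, E = 210000.0 MPa
delta = P * L^3 / (3 * E * I)
= 5000.0 * 3000.0^3 / (3 * 210000.0 * 78539816.34)
= 2.7284 mm

2.7284 mm


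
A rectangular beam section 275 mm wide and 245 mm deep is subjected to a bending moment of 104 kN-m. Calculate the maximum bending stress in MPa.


I = b * h^3 / 12 = 275 * 245^3 / 12 = 337015364.58 mm^4
y = h / 2 = 245 / 2 = 122.5 mm
M = 104 kN-m = 104000000.0 N-mm
sigma = M * y / I = 104000000.0 * 122.5 / 337015364.58
= 37.8 MPa

37.8 MPa


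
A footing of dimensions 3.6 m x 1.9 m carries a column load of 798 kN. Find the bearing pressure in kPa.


A = 3.6 * 1.9 = 6.84 m^2
q = P / A = 798 / 6.84
= 116.6667 kPa

116.6667 kPa


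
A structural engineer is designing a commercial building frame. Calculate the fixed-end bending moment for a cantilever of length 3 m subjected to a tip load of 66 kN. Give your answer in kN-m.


For a cantilever with a point load at the free end:
M_max = P * L = 66 * 3 = 198 kN-m

198 kN-m


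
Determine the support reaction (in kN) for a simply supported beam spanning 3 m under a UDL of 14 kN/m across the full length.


Total load = w * L = 14 * 3 = 42 kN
By symmetry, each reaction R = total / 2 = 42 / 2 = 21.0 kN

21.0 kN


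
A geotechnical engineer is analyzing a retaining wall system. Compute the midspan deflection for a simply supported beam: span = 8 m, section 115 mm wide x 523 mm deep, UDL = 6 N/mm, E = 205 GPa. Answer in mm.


I = 115 * 523^3 / 12 = 1370950142.08 mm^4
L = 8000.0 mm, w = 6 N/mm, E = 205000.0 MPa
delta = 5 * w * L^4 / (384 * E * I)
= 5 * 6 * 8000.0^4 / (384 * 205000.0 * 1370950142.08)
= 1.1386 mm

1.1386 mm


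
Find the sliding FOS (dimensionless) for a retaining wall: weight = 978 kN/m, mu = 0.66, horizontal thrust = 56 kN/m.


Resisting force = mu * W = 0.66 * 978 = 645.48 kN/m
FOS = Resisting / Driving = 645.48 / 56
= 11.5264 (dimensionless)

11.5264 (dimensionless)


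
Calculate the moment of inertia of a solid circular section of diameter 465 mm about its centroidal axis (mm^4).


r = d / 2 = 465 / 2 = 232.5 mm
I = pi * r^4 / 4 = pi * 232.5^4 / 4
= 2294994823.36 mm^4

2294994823.36 mm^4


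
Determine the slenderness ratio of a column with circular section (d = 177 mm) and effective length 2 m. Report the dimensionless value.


Radius of gyration r = d / 4 = 177 / 4 = 44.25 mm
L_eff = 2000.0 mm
Slenderness ratio = L / r = 2000.0 / 44.25 = 45.2 (dimensionless)

45.2 (dimensionless)


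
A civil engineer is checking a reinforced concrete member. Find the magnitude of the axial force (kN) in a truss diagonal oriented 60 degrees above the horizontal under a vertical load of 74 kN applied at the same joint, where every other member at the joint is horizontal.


At the joint, only the diagonal has a vertical component, so vertical equilibrium gives:
F * sin(60) = 74
F = 74 / sin(60)
= 74 / 0.866025
= 85.45 kN

85.45 kN


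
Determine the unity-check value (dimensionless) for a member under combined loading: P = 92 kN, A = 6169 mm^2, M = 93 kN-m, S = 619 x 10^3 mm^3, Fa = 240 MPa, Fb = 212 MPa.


f_a = P / A = 92000.0 / 6169 = 14.9133 MPa
f_b = M / S = 93000000.0 / 619000.0 = 150.2423 MPa
Ratio = f_a / Fa + f_b / Fb
= 14.9133 / 240 + 150.2423 / 212
= 0.7708 (dimensionless)

0.7708 (dimensionless)


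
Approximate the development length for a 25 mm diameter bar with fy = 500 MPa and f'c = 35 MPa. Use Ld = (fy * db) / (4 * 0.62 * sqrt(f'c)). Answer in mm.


Ld = (fy * db) / (4 * 0.62 * sqrt(f'c))
= (500 * 25) / (4 * 0.62 * sqrt(35))
= 12500 / 14.6719
= 851.97 mm

851.97 mm


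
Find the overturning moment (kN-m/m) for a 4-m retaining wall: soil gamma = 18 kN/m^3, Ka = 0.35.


Pa = 0.5 * Ka * gamma * H^2
= 0.5 * 0.35 * 18 * 4^2
= 50.4 kN/m
Arm = H / 3 = 4 / 3 = 1.3333 m
Mo = Pa * arm = Pa * H / 3 = 50.4 * 4 / 3 = 67.2 kN-m/m

67.2 kN-m/m


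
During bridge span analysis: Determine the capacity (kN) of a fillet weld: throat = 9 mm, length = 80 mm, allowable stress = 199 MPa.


Strength = throat * length * allowable stress
= 9 * 80 * 199 N
= 143280 N
= 143.28 kN

143.28 kN


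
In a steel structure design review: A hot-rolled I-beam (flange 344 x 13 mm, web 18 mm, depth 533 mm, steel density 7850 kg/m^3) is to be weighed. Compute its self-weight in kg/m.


A_flanges = 2 * 344 * 13 = 8944 mm^2
A_web = (533 - 2 * 13) * 18 = 9126 mm^2
A_total = 8944 + 9126 = 18070 mm^2 = 0.018070 m^2
Weight = rho * A = 7850 * 0.018070 = 141.8495 kg/m

141.8495 kg/m


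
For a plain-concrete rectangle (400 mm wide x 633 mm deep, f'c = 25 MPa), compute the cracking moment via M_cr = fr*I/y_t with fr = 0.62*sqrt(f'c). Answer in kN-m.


fr = 0.62 * sqrt(25) = 0.62 * 5.0 = 3.1 MPa
I = 400 * 633^3 / 12 = 8454537900.0 mm^4
y_t = 316.5 mm
M_cr = fr * I / y_t = 3.1 * 8454537900.0 / 316.5 N-mm
= 82.8091 kN-m

82.8091 kN-m


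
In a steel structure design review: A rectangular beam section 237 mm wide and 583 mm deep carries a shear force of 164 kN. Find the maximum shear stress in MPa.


A = b * h = 237 * 583 = 138171 mm^2
V = 164 kN = 164000.0 N
tau_max = 1.5 * V / A = 1.5 * 164000.0 / 138171
= 1.7804 MPa

1.7804 MPa


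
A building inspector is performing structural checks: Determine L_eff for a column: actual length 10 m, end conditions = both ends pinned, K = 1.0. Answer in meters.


L_eff = K * L
= 1.0 * 10
= 10.0 m

10.0 m


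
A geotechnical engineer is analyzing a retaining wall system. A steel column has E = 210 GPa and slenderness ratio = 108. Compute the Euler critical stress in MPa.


sigma_cr = pi^2 * E / lambda^2
= 9.8696 * 210000.0 / 108^2
= 9.8696 * 210000.0 / 11664
= 177.6935 MPa

177.6935 MPa


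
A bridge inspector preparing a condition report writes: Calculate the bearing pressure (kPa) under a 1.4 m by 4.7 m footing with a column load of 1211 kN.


A = 1.4 * 4.7 = 6.58 m^2
q = P / A = 1211 / 6.58
= 184.0426 kPa

184.0426 kPa


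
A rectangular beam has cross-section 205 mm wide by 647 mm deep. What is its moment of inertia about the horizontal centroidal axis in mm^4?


I = b * h^3 / 12
= 205 * 647^3 / 12
= 205 * 270840023 / 12
= 4626850392.92 mm^4

4626850392.92 mm^4


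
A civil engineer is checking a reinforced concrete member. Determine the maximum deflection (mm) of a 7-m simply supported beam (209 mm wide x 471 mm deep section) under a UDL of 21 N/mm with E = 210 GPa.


I = 209 * 471^3 / 12 = 1819817183.25 mm^4
L = 7000.0 mm, w = 21 N/mm, E = 210000.0 MPa
delta = 5 * w * L^4 / (384 * E * I)
= 5 * 21 * 7000.0^4 / (384 * 210000.0 * 1819817183.25)
= 1.7179 mm

1.7179 mm


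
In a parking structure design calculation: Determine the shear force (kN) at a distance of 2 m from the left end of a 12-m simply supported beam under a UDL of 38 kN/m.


R_A = w * L / 2 = 38 * 12 / 2 = 228.0 kN
V(x) = R_A - w * x = 228.0 - 38 * 2
= 152.0 kN

152.0 kN


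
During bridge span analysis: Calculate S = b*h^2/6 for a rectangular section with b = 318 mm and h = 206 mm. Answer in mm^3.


S = b * h^2 / 6
= 318 * 206^2 / 6
= 318 * 42436 / 6
= 2249108.0 mm^3

2249108.0 mm^3


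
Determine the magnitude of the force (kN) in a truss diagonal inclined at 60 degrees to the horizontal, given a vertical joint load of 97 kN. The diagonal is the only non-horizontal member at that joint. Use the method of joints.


At the joint, only the diagonal has a vertical component, so vertical equilibrium gives:
F * sin(60) = 97
F = 97 / sin(60)
= 97 / 0.866025
= 112.01 kN

112.01 kN


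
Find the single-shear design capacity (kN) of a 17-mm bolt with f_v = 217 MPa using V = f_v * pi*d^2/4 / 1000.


A = pi * d^2 / 4 = pi * 17^2 / 4 = 226.9801 mm^2
V = f_v * A / 1000 = 217 * 226.9801 / 1000
= 49.2547 kN

49.2547 kN


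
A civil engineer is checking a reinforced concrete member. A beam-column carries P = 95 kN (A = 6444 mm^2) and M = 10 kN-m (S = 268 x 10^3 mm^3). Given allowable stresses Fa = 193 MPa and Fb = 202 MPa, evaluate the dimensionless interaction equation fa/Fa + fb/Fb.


f_a = P / A = 95000.0 / 6444 = 14.7424 MPa
f_b = M / S = 10000000.0 / 268000.0 = 37.3134 MPa
Ratio = f_a / Fa + f_b / Fb
= 14.7424 / 193 + 37.3134 / 202
= 0.2611 (dimensionless)

0.2611 (dimensionless)


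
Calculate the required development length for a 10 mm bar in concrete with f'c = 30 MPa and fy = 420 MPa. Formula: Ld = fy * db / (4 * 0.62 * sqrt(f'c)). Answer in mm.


Ld = (fy * db) / (4 * 0.62 * sqrt(f'c))
= (420 * 10) / (4 * 0.62 * sqrt(30))
= 4200 / 13.5835
= 309.2 mm

309.2 mm


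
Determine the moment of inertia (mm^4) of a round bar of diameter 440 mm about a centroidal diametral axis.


r = d / 2 = 440 / 2 = 220.0 mm
I = pi * r^4 / 4 = pi * 220.0^4 / 4
= 1839842321.65 mm^4

1839842321.65 mm^4


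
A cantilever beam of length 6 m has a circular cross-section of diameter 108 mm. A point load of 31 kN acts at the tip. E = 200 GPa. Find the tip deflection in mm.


I = pi * d^4 / 64 = pi * 108^4 / 64 = 6678284.57 mm^4
L = 6000.0 mm, P = 31000.0 N, E = 200000.0 MPa
delta = P * L^3 / (3 * E * I)
= 31000.0 * 6000.0^3 / (3 * 200000.0 * 6678284.57)
= 1671.0878 mm

1671.0878 mm


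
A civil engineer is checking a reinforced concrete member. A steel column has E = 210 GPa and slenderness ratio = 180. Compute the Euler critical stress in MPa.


sigma_cr = pi^2 * E / lambda^2
= 9.8696 * 210000.0 / 180^2
= 9.8696 * 210000.0 / 32400
= 63.9697 MPa

63.9697 MPa


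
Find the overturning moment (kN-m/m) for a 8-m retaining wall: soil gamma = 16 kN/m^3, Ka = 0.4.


Pa = 0.5 * Ka * gamma * H^2
= 0.5 * 0.4 * 16 * 8^2
= 204.8 kN/m
Arm = H / 3 = 8 / 3 = 2.6667 m
Mo = Pa * arm = Pa * H / 3 = 204.8 * 8 / 3 = 546.1333 kN-m/m

546.1333 kN-m/m


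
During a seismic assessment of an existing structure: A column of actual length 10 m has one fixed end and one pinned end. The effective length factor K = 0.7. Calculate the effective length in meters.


L_eff = K * L
= 0.7 * 10
= 7.0 m

7.0 m


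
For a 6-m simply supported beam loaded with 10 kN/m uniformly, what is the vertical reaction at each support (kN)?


Total load = w * L = 10 * 6 = 60 kN
By symmetry, each reaction R = total / 2 = 60 / 2 = 30.0 kN

30.0 kN


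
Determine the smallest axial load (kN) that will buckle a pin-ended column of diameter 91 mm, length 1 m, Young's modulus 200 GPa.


I = pi * d^4 / 64 = 3366165.53 mm^4
L = 1000.0 mm
P_cr = pi^2 * E * I / L^2
= 9.8696 * 200000.0 * 3366165.53 / 1000.0^2
= 6644544.42 N = 6644.5444 kN

6644.5444 kN


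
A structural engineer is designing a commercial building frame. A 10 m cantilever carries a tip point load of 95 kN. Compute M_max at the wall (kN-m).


For a cantilever with a point load at the free end:
M_max = P * L = 95 * 10 = 950 kN-m

950 kN-m


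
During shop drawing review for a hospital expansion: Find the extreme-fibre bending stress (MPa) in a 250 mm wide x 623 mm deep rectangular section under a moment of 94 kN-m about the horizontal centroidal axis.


I = b * h^3 / 12 = 250 * 623^3 / 12 = 5037590979.17 mm^4
y = h / 2 = 623 / 2 = 311.5 mm
M = 94 kN-m = 94000000.0 N-mm
sigma = M * y / I = 94000000.0 * 311.5 / 5037590979.17
= 5.81 MPa

5.81 MPa


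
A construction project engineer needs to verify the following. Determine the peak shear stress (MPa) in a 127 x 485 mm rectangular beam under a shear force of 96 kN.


A = b * h = 127 * 485 = 61595 mm^2
V = 96 kN = 96000.0 N
tau_max = 1.5 * V / A = 1.5 * 96000.0 / 61595
= 2.3379 MPa

2.3379 MPa


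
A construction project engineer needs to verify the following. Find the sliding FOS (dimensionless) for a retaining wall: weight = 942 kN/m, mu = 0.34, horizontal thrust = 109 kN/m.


Resisting force = mu * W = 0.34 * 942 = 320.28 kN/m
FOS = Resisting / Driving = 320.28 / 109
= 2.9383 (dimensionless)

2.9383 (dimensionless)


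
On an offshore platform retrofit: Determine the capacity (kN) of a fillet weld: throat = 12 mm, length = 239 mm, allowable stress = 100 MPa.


Strength = throat * length * allowable stress
= 12 * 239 * 100 N
= 286800 N
= 286.8 kN

286.8 kN


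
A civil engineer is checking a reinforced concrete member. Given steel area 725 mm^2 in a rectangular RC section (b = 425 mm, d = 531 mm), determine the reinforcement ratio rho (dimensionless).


rho = As / (b * d)
= 725 / (425 * 531)
= 725 / 225675
= 0.003213 (dimensionless)

0.003213 (dimensionless)


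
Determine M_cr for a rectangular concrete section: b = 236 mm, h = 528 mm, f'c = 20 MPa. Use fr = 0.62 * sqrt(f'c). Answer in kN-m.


fr = 0.62 * sqrt(20) = 0.62 * 4.4721 = 2.7727 MPa
I = 236 * 528^3 / 12 = 2894893056.0 mm^4
y_t = 264.0 mm
M_cr = fr * I / y_t = 2.7727 * 2894893056.0 / 264.0 N-mm
= 30.4043 kN-m

30.4043 kN-m


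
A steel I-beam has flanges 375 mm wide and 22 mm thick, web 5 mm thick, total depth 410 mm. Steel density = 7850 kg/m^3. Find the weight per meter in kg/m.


A_flanges = 2 * 375 * 22 = 16500 mm^2
A_web = (410 - 2 * 22) * 5 = 1830 mm^2
A_total = 16500 + 1830 = 18330 mm^2 = 0.018330 m^2
Weight = rho * A = 7850 * 0.018330 = 143.8905 kg/m

143.8905 kg/m


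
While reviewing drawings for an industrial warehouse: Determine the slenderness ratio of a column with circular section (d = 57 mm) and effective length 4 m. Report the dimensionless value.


Radius of gyration r = d / 4 = 57 / 4 = 14.25 mm
L_eff = 4000.0 mm
Slenderness ratio = L / r = 4000.0 / 14.25 = 280.7 (dimensionless)

280.7 (dimensionless)


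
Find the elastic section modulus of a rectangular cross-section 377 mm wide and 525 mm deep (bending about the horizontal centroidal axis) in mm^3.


S = b * h^2 / 6
= 377 * 525^2 / 6
= 377 * 275625 / 6
= 17318437.5 mm^3

17318437.5 mm^3


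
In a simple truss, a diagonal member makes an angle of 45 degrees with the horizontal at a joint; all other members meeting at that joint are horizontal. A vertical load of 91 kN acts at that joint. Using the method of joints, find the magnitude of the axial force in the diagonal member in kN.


At the joint, only the diagonal has a vertical component, so vertical equilibrium gives:
F * sin(45) = 91
F = 91 / sin(45)
= 91 / 0.707107
= 128.69 kN

128.69 kN


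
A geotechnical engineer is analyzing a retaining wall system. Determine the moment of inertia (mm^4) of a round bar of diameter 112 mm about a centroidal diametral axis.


r = d / 2 = 112 / 2 = 56.0 mm
I = pi * r^4 / 4 = pi * 56.0^4 / 4
= 7723995.1 mm^4

7723995.1 mm^4


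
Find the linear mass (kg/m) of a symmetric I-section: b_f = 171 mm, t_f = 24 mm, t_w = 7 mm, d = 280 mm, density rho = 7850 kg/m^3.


A_flanges = 2 * 171 * 24 = 8208 mm^2
A_web = (280 - 2 * 24) * 7 = 1624 mm^2
A_total = 8208 + 1624 = 9832 mm^2 = 0.009832 m^2
Weight = rho * A = 7850 * 0.009832 = 77.1812 kg/m

77.1812 kg/m


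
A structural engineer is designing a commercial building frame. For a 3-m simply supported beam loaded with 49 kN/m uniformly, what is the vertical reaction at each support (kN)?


Total load = w * L = 49 * 3 = 147 kN
By symmetry, each reaction R = total / 2 = 147 / 2 = 73.5 kN

73.5 kN


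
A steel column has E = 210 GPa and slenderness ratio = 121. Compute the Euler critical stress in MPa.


sigma_cr = pi^2 * E / lambda^2
= 9.8696 * 210000.0 / 121^2
= 9.8696 * 210000.0 / 14641
= 141.5625 MPa

141.5625 MPa


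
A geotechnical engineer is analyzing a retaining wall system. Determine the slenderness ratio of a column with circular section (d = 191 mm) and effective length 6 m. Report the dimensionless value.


Radius of gyration r = d / 4 = 191 / 4 = 47.75 mm
L_eff = 6000.0 mm
Slenderness ratio = L / r = 6000.0 / 47.75 = 125.65 (dimensionless)

125.65 (dimensionless)


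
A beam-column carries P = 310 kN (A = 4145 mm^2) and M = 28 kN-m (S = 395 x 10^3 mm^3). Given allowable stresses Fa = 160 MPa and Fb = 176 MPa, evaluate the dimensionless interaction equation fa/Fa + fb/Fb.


f_a = P / A = 310000.0 / 4145 = 74.7889 MPa
f_b = M / S = 28000000.0 / 395000.0 = 70.8861 MPa
Ratio = f_a / Fa + f_b / Fb
= 74.7889 / 160 + 70.8861 / 176
= 0.8702 (dimensionless)

0.8702 (dimensionless)


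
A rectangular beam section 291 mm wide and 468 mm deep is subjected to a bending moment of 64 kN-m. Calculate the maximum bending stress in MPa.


I = b * h^3 / 12 = 291 * 468^3 / 12 = 2485703376.0 mm^4
y = h / 2 = 468 / 2 = 234.0 mm
M = 64 kN-m = 64000000.0 N-mm
sigma = M * y / I = 64000000.0 * 234.0 / 2485703376.0
= 6.02 MPa

6.02 MPa


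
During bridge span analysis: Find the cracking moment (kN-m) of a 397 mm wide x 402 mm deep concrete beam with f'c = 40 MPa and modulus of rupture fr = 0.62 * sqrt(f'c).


fr = 0.62 * sqrt(40) = 0.62 * 6.3246 = 3.9212 MPa
I = 397 * 402^3 / 12 = 2149252398.0 mm^4
y_t = 201.0 mm
M_cr = fr * I / y_t = 3.9212 * 2149252398.0 / 201.0 N-mm
= 41.9289 kN-m

41.9289 kN-m


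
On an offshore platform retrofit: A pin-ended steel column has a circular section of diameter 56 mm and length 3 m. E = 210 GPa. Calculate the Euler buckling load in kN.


I = pi * d^4 / 64 = 482749.69 mm^4
L = 3000.0 mm
P_cr = pi^2 * E * I / L^2
= 9.8696 * 210000.0 * 482749.69 / 3000.0^2
= 111172.8 N = 111.1728 kN

111.1728 kN


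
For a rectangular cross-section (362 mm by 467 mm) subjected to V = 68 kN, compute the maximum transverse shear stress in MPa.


A = b * h = 362 * 467 = 169054 mm^2
V = 68 kN = 68000.0 N
tau_max = 1.5 * V / A = 1.5 * 68000.0 / 169054
= 0.6034 MPa

0.6034 MPa


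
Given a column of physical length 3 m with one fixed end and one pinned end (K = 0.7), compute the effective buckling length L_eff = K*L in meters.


L_eff = K * L
= 0.7 * 3
= 2.1 m

2.1 m


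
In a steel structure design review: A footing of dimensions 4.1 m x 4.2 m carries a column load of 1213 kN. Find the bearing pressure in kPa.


A = 4.1 * 4.2 = 17.22 m^2
q = P / A = 1213 / 17.22
= 70.4413 kPa

70.4413 kPa


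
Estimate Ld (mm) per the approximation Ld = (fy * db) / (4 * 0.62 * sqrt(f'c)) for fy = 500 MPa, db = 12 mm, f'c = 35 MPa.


Ld = (fy * db) / (4 * 0.62 * sqrt(f'c))
= (500 * 12) / (4 * 0.62 * sqrt(35))
= 6000 / 14.6719
= 408.95 mm

408.95 mm


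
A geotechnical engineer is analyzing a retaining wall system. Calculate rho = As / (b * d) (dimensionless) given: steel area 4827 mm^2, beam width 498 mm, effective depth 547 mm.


rho = As / (b * d)
= 4827 / (498 * 547)
= 4827 / 272406
= 0.01772 (dimensionless)

0.01772 (dimensionless)


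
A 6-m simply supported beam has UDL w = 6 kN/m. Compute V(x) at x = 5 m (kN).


R_A = w * L / 2 = 6 * 6 / 2 = 18.0 kN
V(x) = R_A - w * x = 18.0 - 6 * 5
= -12.0 kN

-12.0 kN


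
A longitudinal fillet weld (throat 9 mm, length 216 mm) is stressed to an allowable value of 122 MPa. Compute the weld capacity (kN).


Strength = throat * length * allowable stress
= 9 * 216 * 122 N
= 237168 N
= 237.17 kN

237.17 kN


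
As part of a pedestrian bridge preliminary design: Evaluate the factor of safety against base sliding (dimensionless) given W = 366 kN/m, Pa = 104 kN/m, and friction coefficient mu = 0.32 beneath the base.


Resisting force = mu * W = 0.32 * 366 = 117.12 kN/m
FOS = Resisting / Driving = 117.12 / 104
= 1.1262 (dimensionless)

1.1262 (dimensionless)


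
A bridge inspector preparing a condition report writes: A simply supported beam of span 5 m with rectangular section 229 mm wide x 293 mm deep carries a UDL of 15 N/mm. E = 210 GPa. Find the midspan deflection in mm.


I = 229 * 293^3 / 12 = 480017529.42 mm^4
L = 5000.0 mm, w = 15 N/mm, E = 210000.0 MPa
delta = 5 * w * L^4 / (384 * E * I)
= 5 * 15 * 5000.0^4 / (384 * 210000.0 * 480017529.42)
= 1.211 mm

1.211 mm


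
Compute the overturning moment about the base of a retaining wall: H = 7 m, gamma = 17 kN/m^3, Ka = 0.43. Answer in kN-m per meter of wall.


Pa = 0.5 * Ka * gamma * H^2
= 0.5 * 0.43 * 17 * 7^2
= 179.095 kN/m
Arm = H / 3 = 7 / 3 = 2.3333 m
Mo = Pa * arm = Pa * H / 3 = 179.095 * 7 / 3 = 417.8883 kN-m/m

417.8883 kN-m/m


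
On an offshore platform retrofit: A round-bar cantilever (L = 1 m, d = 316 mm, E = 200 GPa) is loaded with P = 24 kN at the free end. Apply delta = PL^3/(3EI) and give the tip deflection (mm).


I = pi * d^4 / 64 = pi * 316^4 / 64 = 489461153.31 mm^4
L = 1000.0 mm, P = 24000.0 N, E = 200000.0 MPa
delta = P * L^3 / (3 * E * I)
= 24000.0 * 1000.0^3 / (3 * 200000.0 * 489461153.31)
= 0.0817 mm

0.0817 mm


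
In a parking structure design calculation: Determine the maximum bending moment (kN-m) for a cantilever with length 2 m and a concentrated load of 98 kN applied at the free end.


For a cantilever with a point load at the free end:
M_max = P * L = 98 * 2 = 196 kN-m

196 kN-m


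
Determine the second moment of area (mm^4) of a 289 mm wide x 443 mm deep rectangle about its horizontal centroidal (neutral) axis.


I = b * h^3 / 12
= 289 * 443^3 / 12
= 289 * 86938307 / 12
= 2093764226.92 mm^4

2093764226.92 mm^4


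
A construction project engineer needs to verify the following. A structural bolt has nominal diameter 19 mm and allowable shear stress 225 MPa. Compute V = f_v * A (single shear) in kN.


A = pi * d^2 / 4 = pi * 19^2 / 4 = 283.5287 mm^2
V = f_v * A / 1000 = 225 * 283.5287 / 1000
= 63.794 kN

63.794 kN


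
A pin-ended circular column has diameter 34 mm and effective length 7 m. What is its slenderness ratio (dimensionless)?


Radius of gyration r = d / 4 = 34 / 4 = 8.5 mm
L_eff = 7000.0 mm
Slenderness ratio = L / r = 7000.0 / 8.5 = 823.53 (dimensionless)

823.53 (dimensionless)


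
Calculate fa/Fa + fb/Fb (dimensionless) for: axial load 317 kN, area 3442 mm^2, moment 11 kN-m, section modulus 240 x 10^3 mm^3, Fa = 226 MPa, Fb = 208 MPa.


f_a = P / A = 317000.0 / 3442 = 92.0976 MPa
f_b = M / S = 11000000.0 / 240000.0 = 45.8333 MPa
Ratio = f_a / Fa + f_b / Fb
= 92.0976 / 226 + 45.8333 / 208
= 0.6279 (dimensionless)

0.6279 (dimensionless)


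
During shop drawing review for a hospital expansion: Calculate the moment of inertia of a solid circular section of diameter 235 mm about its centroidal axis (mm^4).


r = d / 2 = 235 / 2 = 117.5 mm
I = pi * r^4 / 4 = pi * 117.5^4 / 4
= 149706738.1 mm^4

149706738.1 mm^4


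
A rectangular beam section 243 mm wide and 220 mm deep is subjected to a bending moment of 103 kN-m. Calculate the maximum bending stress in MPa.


I = b * h^3 / 12 = 243 * 220^3 / 12 = 215622000.0 mm^4
y = h / 2 = 220 / 2 = 110.0 mm
M = 103 kN-m = 103000000.0 N-mm
sigma = M * y / I = 103000000.0 * 110.0 / 215622000.0
= 52.55 MPa

52.55 MPa


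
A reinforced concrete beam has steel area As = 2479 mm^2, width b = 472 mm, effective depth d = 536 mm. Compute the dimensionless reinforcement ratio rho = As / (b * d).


rho = As / (b * d)
= 2479 / (472 * 536)
= 2479 / 252992
= 0.009799 (dimensionless)

0.009799 (dimensionless)


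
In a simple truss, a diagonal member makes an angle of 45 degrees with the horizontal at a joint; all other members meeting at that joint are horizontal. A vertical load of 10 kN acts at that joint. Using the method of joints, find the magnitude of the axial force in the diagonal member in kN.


At the joint, only the diagonal has a vertical component, so vertical equilibrium gives:
F * sin(45) = 10
F = 10 / sin(45)
= 10 / 0.707107
= 14.14 kN

14.14 kN


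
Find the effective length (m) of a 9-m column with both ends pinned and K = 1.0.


L_eff = K * L
= 1.0 * 9
= 9.0 m

9.0 m


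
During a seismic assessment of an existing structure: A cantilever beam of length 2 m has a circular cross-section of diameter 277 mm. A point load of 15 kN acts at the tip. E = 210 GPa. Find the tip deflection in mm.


I = pi * d^4 / 64 = pi * 277^4 / 64 = 288994099.02 mm^4
L = 2000.0 mm, P = 15000.0 N, E = 210000.0 MPa
delta = P * L^3 / (3 * E * I)
= 15000.0 * 2000.0^3 / (3 * 210000.0 * 288994099.02)
= 0.6591 mm

0.6591 mm


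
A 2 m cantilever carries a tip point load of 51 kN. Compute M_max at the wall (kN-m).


For a cantilever with a point load at the free end:
M_max = P * L = 51 * 2 = 102 kN-m

102 kN-m


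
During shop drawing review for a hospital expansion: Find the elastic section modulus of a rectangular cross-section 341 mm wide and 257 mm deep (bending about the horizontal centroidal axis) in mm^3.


S = b * h^2 / 6
= 341 * 257^2 / 6
= 341 * 66049 / 6
= 3753784.83 mm^3

3753784.83 mm^3


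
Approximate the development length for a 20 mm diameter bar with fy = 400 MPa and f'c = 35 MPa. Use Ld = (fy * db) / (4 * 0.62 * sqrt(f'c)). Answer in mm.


Ld = (fy * db) / (4 * 0.62 * sqrt(f'c))
= (400 * 20) / (4 * 0.62 * sqrt(35))
= 8000 / 14.6719
= 545.26 mm

545.26 mm


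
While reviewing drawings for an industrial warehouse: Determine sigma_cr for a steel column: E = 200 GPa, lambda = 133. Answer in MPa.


sigma_cr = pi^2 * E / lambda^2
= 9.8696 * 200000.0 / 133^2
= 9.8696 * 200000.0 / 17689
= 111.5903 MPa

111.5903 MPa


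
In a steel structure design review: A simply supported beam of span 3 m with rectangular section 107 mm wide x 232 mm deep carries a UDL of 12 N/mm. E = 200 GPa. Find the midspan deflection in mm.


I = 107 * 232^3 / 12 = 111343914.67 mm^4
L = 3000.0 mm, w = 12 N/mm, E = 200000.0 MPa
delta = 5 * w * L^4 / (384 * E * I)
= 5 * 12 * 3000.0^4 / (384 * 200000.0 * 111343914.67)
= 0.5683 mm

0.5683 mm


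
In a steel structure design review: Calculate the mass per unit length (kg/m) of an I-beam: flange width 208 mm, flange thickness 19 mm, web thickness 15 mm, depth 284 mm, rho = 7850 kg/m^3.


A_flanges = 2 * 208 * 19 = 7904 mm^2
A_web = (284 - 2 * 19) * 15 = 3690 mm^2
A_total = 7904 + 3690 = 11594 mm^2 = 0.011594 m^2
Weight = rho * A = 7850 * 0.011594 = 91.0129 kg/m

91.0129 kg/m
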